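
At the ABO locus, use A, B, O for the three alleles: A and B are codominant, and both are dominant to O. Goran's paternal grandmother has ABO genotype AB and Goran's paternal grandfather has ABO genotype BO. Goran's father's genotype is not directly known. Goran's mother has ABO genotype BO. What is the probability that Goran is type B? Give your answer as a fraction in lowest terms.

5/8

Goran's father's ABO genotype from AB × BO: 1/4 AB, 1/4 AO, 1/4 BB, 1/4 BO.
Crossing each possibility with the mother BO and summing P(type B): 1/4·1/2 + 1/4·1/4 + 1/4·1 + 1/4·3/4 = 5/8.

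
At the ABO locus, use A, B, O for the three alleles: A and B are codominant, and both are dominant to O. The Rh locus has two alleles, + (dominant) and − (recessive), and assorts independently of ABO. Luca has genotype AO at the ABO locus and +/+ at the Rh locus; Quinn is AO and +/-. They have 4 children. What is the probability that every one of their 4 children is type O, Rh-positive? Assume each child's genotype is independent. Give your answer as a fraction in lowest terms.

ABO cross AO × AO → 1/4 O, 3/4 A.
Rh cross +/+ × +/- → 1 Rh+; so P(type O, Rh-positive) = 1/4 × 1 = 1/4 per child.
All 4 independent: (1/4)^4 = 1/256.

1/256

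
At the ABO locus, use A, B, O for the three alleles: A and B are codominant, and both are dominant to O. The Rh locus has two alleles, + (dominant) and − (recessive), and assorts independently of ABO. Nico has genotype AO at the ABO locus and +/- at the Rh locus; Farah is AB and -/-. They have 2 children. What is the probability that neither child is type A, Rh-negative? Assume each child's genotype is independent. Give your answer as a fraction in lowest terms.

9/16

ABO cross AO × AB → 1/2 A, 1/4 B, 1/4 AB.
Rh cross +/- × -/- → 1/2 Rh+, 1/2 Rh-; so P(type A, Rh-negative) = 1/2 × 1/2 = 1/4 per child.
P(not type A, Rh-negative) = 3/4 for one child; (3/4)^2 = 9/16.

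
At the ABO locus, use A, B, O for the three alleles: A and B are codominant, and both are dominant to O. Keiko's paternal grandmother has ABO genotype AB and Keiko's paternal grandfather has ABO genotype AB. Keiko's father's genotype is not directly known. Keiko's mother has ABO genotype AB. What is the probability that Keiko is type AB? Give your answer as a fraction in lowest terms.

Keiko's father's ABO genotype from AB × AB: 1/4 AA, 1/2 AB, 1/4 BB.
Crossing each possibility with the mother AB and summing P(type AB): 1/4·1/2 + 1/2·1/2 + 1/4·1/2 = 1/2.

1/2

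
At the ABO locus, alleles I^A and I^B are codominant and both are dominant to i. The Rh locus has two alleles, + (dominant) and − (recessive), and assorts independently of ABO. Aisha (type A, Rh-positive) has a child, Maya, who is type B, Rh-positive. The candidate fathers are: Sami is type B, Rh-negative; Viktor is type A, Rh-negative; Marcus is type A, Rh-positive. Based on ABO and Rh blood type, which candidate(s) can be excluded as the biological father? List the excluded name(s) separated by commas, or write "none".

A candidate is excluded only if no genotype consistent with his phenotype could produce a type B, Rh-positive child with a type A, Rh-positive mother.
Viktor (type A, Rh-): no genotype consistent with that phenotype can produce a type-B Rh+ child with a type-A mother.
Marcus (type A, Rh+): no genotype consistent with that phenotype can produce a type-B Rh+ child with a type-A mother.

Viktor, Marcus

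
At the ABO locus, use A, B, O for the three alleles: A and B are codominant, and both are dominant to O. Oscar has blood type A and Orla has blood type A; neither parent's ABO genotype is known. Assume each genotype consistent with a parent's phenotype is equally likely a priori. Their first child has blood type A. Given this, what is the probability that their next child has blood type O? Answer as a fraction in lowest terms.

Possible genotypes: Oscar ∈ {AA, AO}; Orla ∈ {AA, AO}.
Weight each parental genotype pair by prior × P(type-A child):
  AA × AA: posterior weight 4/15; P(next child type O) = 0.
  AA × AO: posterior weight 4/15; P(next child type O) = 0.
  AO × AA: posterior weight 4/15; P(next child type O) = 0.
  AO × AO: posterior weight 1/5; P(next child type O) = 1/4.
Weighted sum = 1/20.

1/20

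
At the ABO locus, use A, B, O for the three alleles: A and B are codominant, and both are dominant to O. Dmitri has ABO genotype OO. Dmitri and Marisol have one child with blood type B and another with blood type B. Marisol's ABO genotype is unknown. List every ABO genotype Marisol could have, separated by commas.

For each candidate genotype of Marisol, check whether crossing it with OO can produce every observed child phenotype.
  AA → possible child types {A} ✗
  AB → possible child types {A, B} ✓
  AO → possible child types {O, A} ✗
  BB → possible child types {B} ✓
  BO → possible child types {O, B} ✓
  OO → possible child types {O} ✗

AB, BB, BO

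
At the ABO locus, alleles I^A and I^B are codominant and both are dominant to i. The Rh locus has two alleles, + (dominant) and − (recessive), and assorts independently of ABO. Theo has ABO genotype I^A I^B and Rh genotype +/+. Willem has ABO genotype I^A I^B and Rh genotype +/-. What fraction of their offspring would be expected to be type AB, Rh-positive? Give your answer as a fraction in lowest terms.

1/2

ABO cross I^A I^B × I^A I^B → offspring phenotypes: 1/4 A, 1/4 B, 1/2 AB.
Rh cross +/+ × +/- → 1 Rh+.
Independent loci: P(type AB, Rh-positive) = 1/2 × 1 = 1/2.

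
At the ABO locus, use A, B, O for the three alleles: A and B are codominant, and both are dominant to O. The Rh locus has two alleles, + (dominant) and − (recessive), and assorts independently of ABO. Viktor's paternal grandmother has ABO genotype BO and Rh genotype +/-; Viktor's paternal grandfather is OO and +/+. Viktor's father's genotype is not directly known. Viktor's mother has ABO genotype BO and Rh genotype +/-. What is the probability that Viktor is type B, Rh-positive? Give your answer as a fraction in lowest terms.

Viktor's father's ABO genotype from BO × OO: 1/2 BO, 1/2 OO.
Crossing each possibility with the mother BO and summing P(type B): 1/2·3/4 + 1/2·1/2 = 5/8.
Similarly for Rh via the father's Rh distribution: P(Rh+) = 7/8.
Independent loci: 5/8 × 7/8 = 35/64.

35/64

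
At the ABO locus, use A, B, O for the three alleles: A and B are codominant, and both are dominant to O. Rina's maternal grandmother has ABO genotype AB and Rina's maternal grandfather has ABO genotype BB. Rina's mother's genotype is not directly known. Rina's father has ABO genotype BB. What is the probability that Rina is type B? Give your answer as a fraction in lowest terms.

Rina's mother's ABO genotype from AB × BB: 1/2 AB, 1/2 BB.
Crossing each possibility with the father BB and summing P(type B): 1/2·1/2 + 1/2·1 = 3/4.

3/4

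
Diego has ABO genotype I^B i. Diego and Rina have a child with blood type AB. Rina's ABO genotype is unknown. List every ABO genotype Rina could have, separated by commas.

For each candidate genotype of Rina, check whether crossing it with I^B i can produce every observed child phenotype.
  I^A I^A → possible child types {A, AB} ✓
  I^A I^B → possible child types {A, B, AB} ✓
  I^A i → possible child types {O, A, B, AB} ✓
  I^B I^B → possible child types {B} ✗
  I^B i → possible child types {O, B} ✗
  i i → possible child types {O, B} ✗

I^A I^A, I^A I^B, I^A i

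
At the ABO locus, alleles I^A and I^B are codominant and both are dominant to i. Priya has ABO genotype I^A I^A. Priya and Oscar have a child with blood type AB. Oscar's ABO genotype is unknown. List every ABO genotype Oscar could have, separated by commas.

I^A I^B, I^B I^B, I^B i

For each candidate genotype of Oscar, check whether crossing it with I^A I^A can produce every observed child phenotype.
  I^A I^A → possible child types {A} ✗
  I^A I^B → possible child types {A, AB} ✓
  I^A i → possible child types {A} ✗
  I^B I^B → possible child types {AB} ✓
  I^B i → possible child types {A, AB} ✓
  i i → possible child types {A} ✗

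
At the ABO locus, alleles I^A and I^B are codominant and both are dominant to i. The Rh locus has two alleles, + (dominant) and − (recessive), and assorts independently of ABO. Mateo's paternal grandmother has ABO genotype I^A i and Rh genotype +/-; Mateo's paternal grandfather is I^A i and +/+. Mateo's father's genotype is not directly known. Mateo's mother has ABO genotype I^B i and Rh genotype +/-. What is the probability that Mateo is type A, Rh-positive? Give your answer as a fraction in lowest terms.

Mateo's father's ABO genotype from I^A i × I^A i: 1/4 I^A I^A, 1/2 I^A i, 1/4 i i.
Crossing each possibility with the mother I^B i and summing P(type A): 1/4·1/2 + 1/2·1/4 + 1/4·0 = 1/4.
Similarly for Rh via the father's Rh distribution: P(Rh+) = 7/8.
Independent loci: 1/4 × 7/8 = 7/32.

7/32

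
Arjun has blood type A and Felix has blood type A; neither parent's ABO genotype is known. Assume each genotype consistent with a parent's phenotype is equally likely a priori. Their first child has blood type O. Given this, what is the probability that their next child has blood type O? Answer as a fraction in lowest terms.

Possible genotypes: Arjun ∈ {I^A I^A, I^A i}; Felix ∈ {I^A I^A, I^A i}.
Weight each parental genotype pair by prior × P(type-O child):
  I^A i × I^A i: posterior weight 1; P(next child type O) = 1/4.
Weighted sum = 1/4.

1/4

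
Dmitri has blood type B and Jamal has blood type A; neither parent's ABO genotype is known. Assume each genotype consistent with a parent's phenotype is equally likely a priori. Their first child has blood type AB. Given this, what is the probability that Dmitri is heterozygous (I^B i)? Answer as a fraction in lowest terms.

Possible genotypes: Dmitri ∈ {I^B I^B, I^B i}; Jamal ∈ {I^A I^A, I^A i}.
Weight each parental genotype pair by prior × P(type-AB child):
  I^B I^B × I^A I^A: posterior weight 4/9.
  I^B I^B × I^A i: posterior weight 2/9.
  I^B i × I^A I^A: posterior weight 2/9.
  I^B i × I^A i: posterior weight 1/9.
Sum the posterior weight over pairs where Dmitri is I^B i: 1/3.

1/3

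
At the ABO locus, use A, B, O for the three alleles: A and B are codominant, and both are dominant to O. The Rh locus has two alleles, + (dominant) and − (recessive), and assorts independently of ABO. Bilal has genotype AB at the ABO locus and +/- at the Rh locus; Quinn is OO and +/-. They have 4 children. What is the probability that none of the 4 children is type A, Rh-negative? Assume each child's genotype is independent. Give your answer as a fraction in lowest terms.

2401/4096

ABO cross AB × OO → 1/2 A, 1/2 B.
Rh cross +/- × +/- → 3/4 Rh+, 1/4 Rh-; so P(type A, Rh-negative) = 1/2 × 1/4 = 1/8 per child.
P(not type A, Rh-negative) = 7/8 for one child; (7/8)^4 = 2401/4096.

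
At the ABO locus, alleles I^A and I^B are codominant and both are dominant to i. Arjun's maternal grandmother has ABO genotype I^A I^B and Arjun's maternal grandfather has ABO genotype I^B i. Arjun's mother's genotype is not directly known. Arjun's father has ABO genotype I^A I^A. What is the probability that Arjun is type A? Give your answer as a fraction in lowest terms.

Arjun's mother's ABO genotype from I^A I^B × I^B i: 1/4 I^A I^B, 1/4 I^A i, 1/4 I^B I^B, 1/4 I^B i.
Crossing each possibility with the father I^A I^A and summing P(type A): 1/4·1/2 + 1/4·1 + 1/4·0 + 1/4·1/2 = 1/2.

1/2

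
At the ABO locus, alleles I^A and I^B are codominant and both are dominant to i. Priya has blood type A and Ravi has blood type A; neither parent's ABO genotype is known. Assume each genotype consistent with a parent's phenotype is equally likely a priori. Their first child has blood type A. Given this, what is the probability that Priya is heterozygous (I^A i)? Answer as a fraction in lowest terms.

7/15

Possible genotypes: Priya ∈ {I^A I^A, I^A i}; Ravi ∈ {I^A I^A, I^A i}.
Weight each parental genotype pair by prior × P(type-A child):
  I^A I^A × I^A I^A: posterior weight 4/15.
  I^A I^A × I^A i: posterior weight 4/15.
  I^A i × I^A I^A: posterior weight 4/15.
  I^A i × I^A i: posterior weight 1/5.
Sum the posterior weight over pairs where Priya is I^A i: 7/15.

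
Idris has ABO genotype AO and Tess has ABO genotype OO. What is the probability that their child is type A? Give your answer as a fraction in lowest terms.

ABO cross AO × OO → offspring phenotypes: 1/2 O, 1/2 A.
So P(type A) = 1/2.

1/2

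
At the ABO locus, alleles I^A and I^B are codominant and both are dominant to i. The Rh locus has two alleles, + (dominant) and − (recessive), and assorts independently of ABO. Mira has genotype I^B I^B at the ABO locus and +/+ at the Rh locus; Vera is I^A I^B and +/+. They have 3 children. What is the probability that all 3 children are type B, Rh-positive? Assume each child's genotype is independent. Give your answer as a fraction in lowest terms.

ABO cross I^B I^B × I^A I^B → 1/2 B, 1/2 AB.
Rh cross +/+ × +/+ → 1 Rh+; so P(type B, Rh-positive) = 1/2 × 1 = 1/2 per child.
All 3 independent: (1/2)^3 = 1/8.

1/8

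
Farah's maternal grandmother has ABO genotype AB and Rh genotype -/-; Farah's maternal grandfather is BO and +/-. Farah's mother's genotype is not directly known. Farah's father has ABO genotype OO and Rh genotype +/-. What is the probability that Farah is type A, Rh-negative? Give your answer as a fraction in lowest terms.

Farah's mother's ABO genotype from AB × BO: 1/4 AB, 1/4 AO, 1/4 BB, 1/4 BO.
Crossing each possibility with the father OO and summing P(type A): 1/4·1/2 + 1/4·1/2 + 1/4·0 + 1/4·0 = 1/4.
Similarly for Rh via the mother's Rh distribution: P(Rh-) = 3/8.
Independent loci: 1/4 × 3/8 = 3/32.

3/32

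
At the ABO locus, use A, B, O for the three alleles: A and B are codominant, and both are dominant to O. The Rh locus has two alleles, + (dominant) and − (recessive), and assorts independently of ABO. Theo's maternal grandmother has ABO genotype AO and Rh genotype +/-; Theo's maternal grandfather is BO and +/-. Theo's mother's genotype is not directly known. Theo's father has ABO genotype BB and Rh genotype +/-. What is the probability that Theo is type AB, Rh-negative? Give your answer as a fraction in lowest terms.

1/16

Theo's mother's ABO genotype from AO × BO: 1/4 AB, 1/4 AO, 1/4 BO, 1/4 OO.
Crossing each possibility with the father BB and summing P(type AB): 1/4·1/2 + 1/4·1/2 + 1/4·0 + 1/4·0 = 1/4.
Similarly for Rh via the mother's Rh distribution: P(Rh-) = 1/4.
Independent loci: 1/4 × 1/4 = 1/16.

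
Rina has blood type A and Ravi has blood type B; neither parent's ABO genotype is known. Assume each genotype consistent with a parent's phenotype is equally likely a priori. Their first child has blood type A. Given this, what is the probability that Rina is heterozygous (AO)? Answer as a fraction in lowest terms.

Possible genotypes: Rina ∈ {AA, AO}; Ravi ∈ {BB, BO}.
Weight each parental genotype pair by prior × P(type-A child):
  AA × BO: posterior weight 2/3.
  AO × BO: posterior weight 1/3.
Sum the posterior weight over pairs where Rina is AO: 1/3.

1/3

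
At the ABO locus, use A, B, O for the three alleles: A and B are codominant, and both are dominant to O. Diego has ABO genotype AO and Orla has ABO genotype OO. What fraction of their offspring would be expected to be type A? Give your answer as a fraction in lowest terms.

ABO cross AO × OO → offspring phenotypes: 1/2 O, 1/2 A.
So P(type A) = 1/2.

1/2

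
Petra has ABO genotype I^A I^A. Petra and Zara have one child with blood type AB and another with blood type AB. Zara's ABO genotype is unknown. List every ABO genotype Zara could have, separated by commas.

I^A I^B, I^B I^B, I^B i

For each candidate genotype of Zara, check whether crossing it with I^A I^A can produce every observed child phenotype.
  I^A I^A → possible child types {A} ✗
  I^A I^B → possible child types {A, AB} ✓
  I^A i → possible child types {A} ✗
  I^B I^B → possible child types {AB} ✓
  I^B i → possible child types {A, AB} ✓
  i i → possible child types {A} ✗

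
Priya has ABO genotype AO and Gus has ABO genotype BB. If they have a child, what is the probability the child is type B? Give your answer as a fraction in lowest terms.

ABO cross AO × BB → offspring phenotypes: 1/2 B, 1/2 AB.
So P(type B) = 1/2.

1/2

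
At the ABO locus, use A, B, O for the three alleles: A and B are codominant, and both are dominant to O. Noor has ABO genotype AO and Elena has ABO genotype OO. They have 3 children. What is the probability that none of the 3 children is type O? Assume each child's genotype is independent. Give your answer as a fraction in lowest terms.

1/8

ABO cross AO × OO → 1/2 O, 1/2 A.
So P(type O) = 1/2 per child.
P(not type O) = 1/2 for one child; (1/2)^3 = 1/8.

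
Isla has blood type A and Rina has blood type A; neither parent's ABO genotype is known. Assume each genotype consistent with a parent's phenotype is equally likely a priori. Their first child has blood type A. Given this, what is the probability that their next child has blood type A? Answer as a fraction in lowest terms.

19/20

Possible genotypes: Isla ∈ {AA, AO}; Rina ∈ {AA, AO}.
Weight each parental genotype pair by prior × P(type-A child):
  AA × AA: posterior weight 4/15; P(next child type A) = 1.
  AA × AO: posterior weight 4/15; P(next child type A) = 1.
  AO × AA: posterior weight 4/15; P(next child type A) = 1.
  AO × AO: posterior weight 1/5; P(next child type A) = 3/4.
Weighted sum = 19/20.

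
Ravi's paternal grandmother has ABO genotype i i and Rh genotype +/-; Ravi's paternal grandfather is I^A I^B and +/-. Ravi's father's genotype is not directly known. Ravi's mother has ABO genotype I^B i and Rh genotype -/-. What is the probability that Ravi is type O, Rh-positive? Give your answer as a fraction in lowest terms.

Ravi's father's ABO genotype from i i × I^A I^B: 1/2 I^A i, 1/2 I^B i.
Crossing each possibility with the mother I^B i and summing P(type O): 1/2·1/4 + 1/2·1/4 = 1/4.
Similarly for Rh via the father's Rh distribution: P(Rh+) = 1/2.
Independent loci: 1/4 × 1/2 = 1/8.

1/8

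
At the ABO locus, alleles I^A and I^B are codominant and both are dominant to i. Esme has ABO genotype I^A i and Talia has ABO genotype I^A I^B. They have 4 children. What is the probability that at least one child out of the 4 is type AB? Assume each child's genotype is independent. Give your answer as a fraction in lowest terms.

175/256

ABO cross I^A i × I^A I^B → 1/2 A, 1/4 B, 1/4 AB.
So P(type AB) = 1/4 per child.
P(none) = (3/4)^4 = 81/256; P(at least one) = 1 − 81/256 = 175/256.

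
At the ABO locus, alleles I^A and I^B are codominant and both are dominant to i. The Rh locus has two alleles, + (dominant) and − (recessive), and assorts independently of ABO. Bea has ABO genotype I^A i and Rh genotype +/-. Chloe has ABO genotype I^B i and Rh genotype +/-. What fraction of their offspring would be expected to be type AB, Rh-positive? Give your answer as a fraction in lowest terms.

3/16

ABO cross I^A i × I^B i → offspring phenotypes: 1/4 O, 1/4 A, 1/4 B, 1/4 AB.
Rh cross +/- × +/- → 3/4 Rh+, 1/4 Rh-.
Independent loci: P(type AB, Rh-positive) = 1/4 × 3/4 = 3/16.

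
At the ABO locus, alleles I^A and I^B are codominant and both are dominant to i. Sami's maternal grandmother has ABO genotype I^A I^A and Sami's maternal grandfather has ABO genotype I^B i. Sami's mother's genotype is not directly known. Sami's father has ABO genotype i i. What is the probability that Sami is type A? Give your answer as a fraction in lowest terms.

Sami's mother's ABO genotype from I^A I^A × I^B i: 1/2 I^A I^B, 1/2 I^A i.
Crossing each possibility with the father i i and summing P(type A): 1/2·1/2 + 1/2·1/2 = 1/2.

1/2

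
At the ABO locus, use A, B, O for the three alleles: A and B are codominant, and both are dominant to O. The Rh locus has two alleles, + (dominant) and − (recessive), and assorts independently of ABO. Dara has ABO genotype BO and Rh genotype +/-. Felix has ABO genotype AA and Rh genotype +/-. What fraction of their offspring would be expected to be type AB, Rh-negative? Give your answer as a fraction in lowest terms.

ABO cross BO × AA → offspring phenotypes: 1/2 A, 1/2 AB.
Rh cross +/- × +/- → 3/4 Rh+, 1/4 Rh-.
Independent loci: P(type AB, Rh-negative) = 1/2 × 1/4 = 1/8.

1/8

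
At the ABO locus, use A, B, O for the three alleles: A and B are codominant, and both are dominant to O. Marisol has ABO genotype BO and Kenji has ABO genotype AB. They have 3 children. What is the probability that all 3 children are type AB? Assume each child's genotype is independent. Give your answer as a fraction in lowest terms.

1/64

ABO cross BO × AB → 1/4 A, 1/2 B, 1/4 AB.
So P(type AB) = 1/4 per child.
All 3 independent: (1/4)^3 = 1/64.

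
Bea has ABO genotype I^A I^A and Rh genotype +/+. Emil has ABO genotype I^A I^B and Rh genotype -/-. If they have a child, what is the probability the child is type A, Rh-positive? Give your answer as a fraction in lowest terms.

1/2

ABO cross I^A I^A × I^A I^B → offspring phenotypes: 1/2 A, 1/2 AB.
Rh cross +/+ × -/- → 1 Rh+.
Independent loci: P(type A, Rh-positive) = 1/2 × 1 = 1/2.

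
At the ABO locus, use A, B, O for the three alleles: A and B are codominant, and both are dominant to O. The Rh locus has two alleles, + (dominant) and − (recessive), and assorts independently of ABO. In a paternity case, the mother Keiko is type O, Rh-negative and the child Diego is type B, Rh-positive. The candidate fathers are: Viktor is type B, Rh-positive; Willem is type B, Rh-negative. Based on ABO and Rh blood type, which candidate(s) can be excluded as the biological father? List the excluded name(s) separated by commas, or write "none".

A candidate is excluded only if no genotype consistent with his phenotype could produce a type B, Rh-positive child with a type O, Rh-negative mother.
Willem (type B, Rh-): no genotype consistent with that phenotype can produce a type-B Rh+ child with a type-O mother.

Willem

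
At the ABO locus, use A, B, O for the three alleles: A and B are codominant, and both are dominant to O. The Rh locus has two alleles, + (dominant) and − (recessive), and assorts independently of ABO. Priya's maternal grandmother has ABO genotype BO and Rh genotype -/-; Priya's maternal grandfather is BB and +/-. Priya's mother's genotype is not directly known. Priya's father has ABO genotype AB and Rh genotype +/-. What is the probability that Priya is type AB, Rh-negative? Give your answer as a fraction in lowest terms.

9/64

Priya's mother's ABO genotype from BO × BB: 1/2 BB, 1/2 BO.
Crossing each possibility with the father AB and summing P(type AB): 1/2·1/2 + 1/2·1/4 = 3/8.
Similarly for Rh via the mother's Rh distribution: P(Rh-) = 3/8.
Independent loci: 3/8 × 3/8 = 9/64.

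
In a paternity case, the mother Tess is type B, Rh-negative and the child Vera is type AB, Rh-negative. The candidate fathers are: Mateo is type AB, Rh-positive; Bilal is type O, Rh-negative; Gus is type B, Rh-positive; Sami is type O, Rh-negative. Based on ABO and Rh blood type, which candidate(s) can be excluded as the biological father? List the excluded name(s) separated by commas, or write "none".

Bilal, Gus, Sami

A candidate is excluded only if no genotype consistent with his phenotype could produce a type AB, Rh-negative child with a type B, Rh-negative mother.
Bilal (type O, Rh-): no genotype consistent with that phenotype can produce a type-AB Rh- child with a type-B mother.
Gus (type B, Rh+): no genotype consistent with that phenotype can produce a type-AB Rh- child with a type-B mother.
Sami (type O, Rh-): no genotype consistent with that phenotype can produce a type-AB Rh- child with a type-B mother.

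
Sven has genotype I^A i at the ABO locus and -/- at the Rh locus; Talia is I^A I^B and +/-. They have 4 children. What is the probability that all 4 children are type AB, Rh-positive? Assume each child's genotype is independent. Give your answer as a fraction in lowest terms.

1/4096

ABO cross I^A i × I^A I^B → 1/2 A, 1/4 B, 1/4 AB.
Rh cross -/- × +/- → 1/2 Rh+, 1/2 Rh-; so P(type AB, Rh-positive) = 1/4 × 1/2 = 1/8 per child.
All 4 independent: (1/8)^4 = 1/4096.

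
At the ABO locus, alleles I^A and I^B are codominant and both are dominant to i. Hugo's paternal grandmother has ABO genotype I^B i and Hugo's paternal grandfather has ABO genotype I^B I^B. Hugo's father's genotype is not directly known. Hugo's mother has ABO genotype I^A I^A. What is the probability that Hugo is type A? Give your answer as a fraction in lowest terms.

Hugo's father's ABO genotype from I^B i × I^B I^B: 1/2 I^B I^B, 1/2 I^B i.
Crossing each possibility with the mother I^A I^A and summing P(type A): 1/2·0 + 1/2·1/2 = 1/4.

1/4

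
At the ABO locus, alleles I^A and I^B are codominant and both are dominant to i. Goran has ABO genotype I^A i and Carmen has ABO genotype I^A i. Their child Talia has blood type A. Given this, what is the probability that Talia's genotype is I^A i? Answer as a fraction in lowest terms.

Cross I^A i × I^A i → 1/4 I^A I^A, 1/2 I^A i, 1/4 i i.
Type-A genotypes among offspring: I^A I^A (1/4), I^A i (1/2); total 3/4.
P(I^A i | type A) = (1/2) / (3/4) = 2/3.

2/3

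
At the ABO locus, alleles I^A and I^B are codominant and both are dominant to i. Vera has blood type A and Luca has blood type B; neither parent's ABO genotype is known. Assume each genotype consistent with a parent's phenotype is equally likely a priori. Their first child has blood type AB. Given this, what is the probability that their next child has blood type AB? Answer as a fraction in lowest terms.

25/36

Possible genotypes: Vera ∈ {I^A I^A, I^A i}; Luca ∈ {I^B I^B, I^B i}.
Weight each parental genotype pair by prior × P(type-AB child):
  I^A I^A × I^B I^B: posterior weight 4/9; P(next child type AB) = 1.
  I^A I^A × I^B i: posterior weight 2/9; P(next child type AB) = 1/2.
  I^A i × I^B I^B: posterior weight 2/9; P(next child type AB) = 1/2.
  I^A i × I^B i: posterior weight 1/9; P(next child type AB) = 1/4.
Weighted sum = 25/36.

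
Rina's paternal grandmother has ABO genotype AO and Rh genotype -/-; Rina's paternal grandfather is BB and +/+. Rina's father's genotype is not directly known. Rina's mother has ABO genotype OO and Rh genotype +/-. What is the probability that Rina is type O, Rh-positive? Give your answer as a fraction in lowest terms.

3/16

Rina's father's ABO genotype from AO × BB: 1/2 AB, 1/2 BO.
Crossing each possibility with the mother OO and summing P(type O): 1/2·0 + 1/2·1/2 = 1/4.
Similarly for Rh via the father's Rh distribution: P(Rh+) = 3/4.
Independent loci: 1/4 × 3/4 = 3/16.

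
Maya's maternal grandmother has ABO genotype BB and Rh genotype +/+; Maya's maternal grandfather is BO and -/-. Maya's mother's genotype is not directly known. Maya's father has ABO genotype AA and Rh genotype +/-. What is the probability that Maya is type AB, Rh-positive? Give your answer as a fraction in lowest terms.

Maya's mother's ABO genotype from BB × BO: 1/2 BB, 1/2 BO.
Crossing each possibility with the father AA and summing P(type AB): 1/2·1 + 1/2·1/2 = 3/4.
Similarly for Rh via the mother's Rh distribution: P(Rh+) = 3/4.
Independent loci: 3/4 × 3/4 = 9/16.

9/16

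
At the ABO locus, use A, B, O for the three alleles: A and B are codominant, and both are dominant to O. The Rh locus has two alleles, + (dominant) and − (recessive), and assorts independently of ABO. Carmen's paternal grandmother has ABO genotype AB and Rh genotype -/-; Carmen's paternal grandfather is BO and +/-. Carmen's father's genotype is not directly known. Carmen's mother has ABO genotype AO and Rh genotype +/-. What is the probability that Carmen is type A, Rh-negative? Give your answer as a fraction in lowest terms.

9/64

Carmen's father's ABO genotype from AB × BO: 1/4 AB, 1/4 AO, 1/4 BB, 1/4 BO.
Crossing each possibility with the mother AO and summing P(type A): 1/4·1/2 + 1/4·3/4 + 1/4·0 + 1/4·1/4 = 3/8.
Similarly for Rh via the father's Rh distribution: P(Rh-) = 3/8.
Independent loci: 3/8 × 3/8 = 9/64.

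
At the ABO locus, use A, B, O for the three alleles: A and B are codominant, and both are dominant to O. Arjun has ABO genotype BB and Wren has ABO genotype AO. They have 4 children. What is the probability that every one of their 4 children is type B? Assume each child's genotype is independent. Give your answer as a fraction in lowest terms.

1/16

ABO cross BB × AO → 1/2 B, 1/2 AB.
So P(type B) = 1/2 per child.
All 4 independent: (1/2)^4 = 1/16.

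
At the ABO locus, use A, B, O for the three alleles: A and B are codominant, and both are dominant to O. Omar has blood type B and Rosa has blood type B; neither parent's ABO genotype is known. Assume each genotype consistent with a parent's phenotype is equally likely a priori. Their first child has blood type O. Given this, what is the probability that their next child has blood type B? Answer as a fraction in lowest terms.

Possible genotypes: Omar ∈ {BB, BO}; Rosa ∈ {BB, BO}.
Weight each parental genotype pair by prior × P(type-O child):
  BO × BO: posterior weight 1; P(next child type B) = 3/4.
Weighted sum = 3/4.

3/4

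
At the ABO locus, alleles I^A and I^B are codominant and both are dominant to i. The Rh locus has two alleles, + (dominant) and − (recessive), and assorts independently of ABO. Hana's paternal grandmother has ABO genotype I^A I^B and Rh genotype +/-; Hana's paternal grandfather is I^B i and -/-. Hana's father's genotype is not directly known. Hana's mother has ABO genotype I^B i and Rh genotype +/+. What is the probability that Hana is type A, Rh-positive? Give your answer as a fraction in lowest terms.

Hana's father's ABO genotype from I^A I^B × I^B i: 1/4 I^A I^B, 1/4 I^A i, 1/4 I^B I^B, 1/4 I^B i.
Crossing each possibility with the mother I^B i and summing P(type A): 1/4·1/4 + 1/4·1/4 + 1/4·0 + 1/4·0 = 1/8.
Similarly for Rh via the father's Rh distribution: P(Rh+) = 1.
Independent loci: 1/8 × 1 = 1/8.

1/8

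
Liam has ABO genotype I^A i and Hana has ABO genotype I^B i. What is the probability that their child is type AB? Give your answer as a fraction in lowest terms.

1/4

ABO cross I^A i × I^B i → offspring phenotypes: 1/4 O, 1/4 A, 1/4 B, 1/4 AB.
So P(type AB) = 1/4.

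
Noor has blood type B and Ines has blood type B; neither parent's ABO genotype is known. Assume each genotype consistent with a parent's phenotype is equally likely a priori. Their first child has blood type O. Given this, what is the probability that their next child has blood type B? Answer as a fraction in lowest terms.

Possible genotypes: Noor ∈ {I^B I^B, I^B i}; Ines ∈ {I^B I^B, I^B i}.
Weight each parental genotype pair by prior × P(type-O child):
  I^B i × I^B i: posterior weight 1; P(next child type B) = 3/4.
Weighted sum = 3/4.

3/4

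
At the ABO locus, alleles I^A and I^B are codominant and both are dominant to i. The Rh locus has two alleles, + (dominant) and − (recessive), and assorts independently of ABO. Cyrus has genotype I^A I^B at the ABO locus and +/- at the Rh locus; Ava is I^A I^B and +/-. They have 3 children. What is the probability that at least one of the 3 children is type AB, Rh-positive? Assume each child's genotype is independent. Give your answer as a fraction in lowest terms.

387/512

ABO cross I^A I^B × I^A I^B → 1/4 A, 1/4 B, 1/2 AB.
Rh cross +/- × +/- → 3/4 Rh+, 1/4 Rh-; so P(type AB, Rh-positive) = 1/2 × 3/4 = 3/8 per child.
P(none) = (5/8)^3 = 125/512; P(at least one) = 1 − 125/512 = 387/512.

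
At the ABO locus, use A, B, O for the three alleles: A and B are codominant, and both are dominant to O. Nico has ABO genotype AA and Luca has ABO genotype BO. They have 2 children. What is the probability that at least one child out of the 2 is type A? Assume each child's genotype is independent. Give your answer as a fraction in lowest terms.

ABO cross AA × BO → 1/2 A, 1/2 AB.
So P(type A) = 1/2 per child.
P(none) = (1/2)^2 = 1/4; P(at least one) = 1 − 1/4 = 3/4.

3/4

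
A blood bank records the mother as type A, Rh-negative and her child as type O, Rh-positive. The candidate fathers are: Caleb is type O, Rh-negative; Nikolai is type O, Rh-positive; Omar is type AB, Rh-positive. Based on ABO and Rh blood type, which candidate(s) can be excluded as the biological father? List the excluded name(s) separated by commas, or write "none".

A candidate is excluded only if no genotype consistent with his phenotype could produce a type O, Rh-positive child with a type A, Rh-negative mother.
Caleb (type O, Rh-): no genotype consistent with that phenotype can produce a type-O Rh+ child with a type-A mother.
Omar (type AB, Rh+): no genotype consistent with that phenotype can produce a type-O Rh+ child with a type-A mother.

Caleb, Omar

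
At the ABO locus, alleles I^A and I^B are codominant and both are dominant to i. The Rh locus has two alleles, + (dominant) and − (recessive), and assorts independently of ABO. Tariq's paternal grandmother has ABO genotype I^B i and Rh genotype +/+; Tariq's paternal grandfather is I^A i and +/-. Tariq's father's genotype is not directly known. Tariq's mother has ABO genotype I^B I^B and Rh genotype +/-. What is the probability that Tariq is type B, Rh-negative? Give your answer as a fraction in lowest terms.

Tariq's father's ABO genotype from I^B i × I^A i: 1/4 I^A I^B, 1/4 I^A i, 1/4 I^B i, 1/4 i i.
Crossing each possibility with the mother I^B I^B and summing P(type B): 1/4·1/2 + 1/4·1/2 + 1/4·1 + 1/4·1 = 3/4.
Similarly for Rh via the father's Rh distribution: P(Rh-) = 1/8.
Independent loci: 3/4 × 1/8 = 3/32.

3/32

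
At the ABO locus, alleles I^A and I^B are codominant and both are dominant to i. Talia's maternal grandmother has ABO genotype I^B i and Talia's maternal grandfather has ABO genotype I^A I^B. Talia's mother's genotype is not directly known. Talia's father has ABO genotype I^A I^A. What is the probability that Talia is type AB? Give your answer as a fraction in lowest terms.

Talia's mother's ABO genotype from I^B i × I^A I^B: 1/4 I^A I^B, 1/4 I^A i, 1/4 I^B I^B, 1/4 I^B i.
Crossing each possibility with the father I^A I^A and summing P(type AB): 1/4·1/2 + 1/4·0 + 1/4·1 + 1/4·1/2 = 1/2.

1/2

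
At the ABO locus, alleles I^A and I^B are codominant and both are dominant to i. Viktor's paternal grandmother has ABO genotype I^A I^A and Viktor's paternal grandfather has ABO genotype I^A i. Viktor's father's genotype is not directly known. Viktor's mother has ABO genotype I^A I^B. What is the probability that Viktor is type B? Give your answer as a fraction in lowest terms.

1/8

Viktor's father's ABO genotype from I^A I^A × I^A i: 1/2 I^A I^A, 1/2 I^A i.
Crossing each possibility with the mother I^A I^B and summing P(type B): 1/2·0 + 1/2·1/4 = 1/8.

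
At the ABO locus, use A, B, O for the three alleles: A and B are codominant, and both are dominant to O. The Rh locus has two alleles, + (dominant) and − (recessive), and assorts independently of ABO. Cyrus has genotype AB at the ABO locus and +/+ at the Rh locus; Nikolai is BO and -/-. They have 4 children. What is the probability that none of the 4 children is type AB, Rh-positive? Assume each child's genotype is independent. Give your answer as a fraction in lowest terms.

81/256

ABO cross AB × BO → 1/4 A, 1/2 B, 1/4 AB.
Rh cross +/+ × -/- → 1 Rh+; so P(type AB, Rh-positive) = 1/4 × 1 = 1/4 per child.
P(not type AB, Rh-positive) = 3/4 for one child; (3/4)^4 = 81/256.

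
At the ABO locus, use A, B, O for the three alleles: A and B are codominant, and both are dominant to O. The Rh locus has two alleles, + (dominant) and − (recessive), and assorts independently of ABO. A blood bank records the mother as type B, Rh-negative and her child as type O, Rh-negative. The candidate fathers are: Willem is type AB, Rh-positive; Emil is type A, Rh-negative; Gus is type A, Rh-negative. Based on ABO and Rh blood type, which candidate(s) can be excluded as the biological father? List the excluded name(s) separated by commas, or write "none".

Willem

A candidate is excluded only if no genotype consistent with his phenotype could produce a type O, Rh-negative child with a type B, Rh-negative mother.
Willem (type AB, Rh+): no genotype consistent with that phenotype can produce a type-O Rh- child with a type-B mother.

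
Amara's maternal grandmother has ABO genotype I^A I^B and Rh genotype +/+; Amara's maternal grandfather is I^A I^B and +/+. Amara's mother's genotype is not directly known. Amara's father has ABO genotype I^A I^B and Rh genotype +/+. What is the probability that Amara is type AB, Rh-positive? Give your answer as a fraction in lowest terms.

Amara's mother's ABO genotype from I^A I^B × I^A I^B: 1/4 I^A I^A, 1/2 I^A I^B, 1/4 I^B I^B.
Crossing each possibility with the father I^A I^B and summing P(type AB): 1/4·1/2 + 1/2·1/2 + 1/4·1/2 = 1/2.
Similarly for Rh via the mother's Rh distribution: P(Rh+) = 1.
Independent loci: 1/2 × 1 = 1/2.

1/2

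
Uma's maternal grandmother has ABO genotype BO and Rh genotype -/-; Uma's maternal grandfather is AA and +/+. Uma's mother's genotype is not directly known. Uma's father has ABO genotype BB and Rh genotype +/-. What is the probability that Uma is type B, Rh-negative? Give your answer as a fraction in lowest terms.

Uma's mother's ABO genotype from BO × AA: 1/2 AB, 1/2 AO.
Crossing each possibility with the father BB and summing P(type B): 1/2·1/2 + 1/2·1/2 = 1/2.
Similarly for Rh via the mother's Rh distribution: P(Rh-) = 1/4.
Independent loci: 1/2 × 1/4 = 1/8.

1/8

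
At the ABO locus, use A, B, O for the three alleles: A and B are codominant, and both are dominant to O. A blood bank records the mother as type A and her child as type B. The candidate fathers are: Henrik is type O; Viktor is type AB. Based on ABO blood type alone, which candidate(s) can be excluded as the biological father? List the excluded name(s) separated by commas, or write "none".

A candidate is excluded only if no genotype consistent with his phenotype could produce a type B child with a type A mother.
Henrik (type O): no genotype consistent with that phenotype can produce a type-B child with a type-A mother.

Henrik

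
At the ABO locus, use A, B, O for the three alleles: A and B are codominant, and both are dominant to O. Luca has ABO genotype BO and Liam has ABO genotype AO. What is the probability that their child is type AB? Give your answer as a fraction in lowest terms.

ABO cross BO × AO → offspring phenotypes: 1/4 O, 1/4 A, 1/4 B, 1/4 AB.
So P(type AB) = 1/4.

1/4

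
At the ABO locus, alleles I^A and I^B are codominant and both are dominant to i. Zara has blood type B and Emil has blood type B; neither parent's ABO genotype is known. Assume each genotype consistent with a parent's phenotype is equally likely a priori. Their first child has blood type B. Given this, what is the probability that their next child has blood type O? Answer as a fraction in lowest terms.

1/20

Possible genotypes: Zara ∈ {I^B I^B, I^B i}; Emil ∈ {I^B I^B, I^B i}.
Weight each parental genotype pair by prior × P(type-B child):
  I^B I^B × I^B I^B: posterior weight 4/15; P(next child type O) = 0.
  I^B I^B × I^B i: posterior weight 4/15; P(next child type O) = 0.
  I^B i × I^B I^B: posterior weight 4/15; P(next child type O) = 0.
  I^B i × I^B i: posterior weight 1/5; P(next child type O) = 1/4.
Weighted sum = 1/20.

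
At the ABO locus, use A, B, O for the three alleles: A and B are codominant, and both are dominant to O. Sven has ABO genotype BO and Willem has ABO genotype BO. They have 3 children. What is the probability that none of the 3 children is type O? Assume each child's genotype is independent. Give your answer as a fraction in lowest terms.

ABO cross BO × BO → 1/4 O, 3/4 B.
So P(type O) = 1/4 per child.
P(not type O) = 3/4 for one child; (3/4)^3 = 27/64.

27/64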